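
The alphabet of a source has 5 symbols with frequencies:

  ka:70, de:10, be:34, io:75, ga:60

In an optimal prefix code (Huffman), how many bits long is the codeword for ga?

Huffman merges, smallest pair first:
merge de(10) and be(34): 44
merge 44 and ga(60): 104
merge ka(70) and io(75): 145
merge 104 and 145: 249
The subtree containing ga is merged 2 times, so code length = 2.

2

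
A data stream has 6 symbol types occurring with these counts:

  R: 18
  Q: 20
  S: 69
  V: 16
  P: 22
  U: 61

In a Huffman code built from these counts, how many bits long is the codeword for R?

Huffman merges, smallest pair first:
merge V(16) and R(18): 34
merge Q(20) and P(22): 42
merge 34 and 42: 76
merge U(61) and S(69): 130
merge 76 and 130: 206
R sits 3 levels below the root, so its codeword is 3 bits.

3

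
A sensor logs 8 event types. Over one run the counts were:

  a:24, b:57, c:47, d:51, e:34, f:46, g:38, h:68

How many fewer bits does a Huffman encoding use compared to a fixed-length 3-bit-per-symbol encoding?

10

Fixed-length: 3 bits × 365 symbols = 1095 bits.
Huffman merges:
combine a(24), e(34) → 58
combine g(38), f(46) → 84
combine c(47), d(51) → 98
combine b(57), 58 → 115
combine h(68), 84 → 152
combine 98, 115 → 213
combine 152, 213 → 365
Huffman total = 58 + 84 + 98 + 115 + 152 + 213 + 365 = 1085 bits.
Saving = 1095 − 1085 = 10 bits.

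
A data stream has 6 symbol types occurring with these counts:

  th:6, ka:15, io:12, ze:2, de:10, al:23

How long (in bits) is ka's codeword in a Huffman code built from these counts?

2

Huffman merges, smallest pair first:
merge ze(2) and th(6): 8
merge 8 and de(10): 18
merge io(12) and ka(15): 27
merge 18 and al(23): 41
merge 27 and 41: 68
The subtree containing ka is merged 2 times, so code length = 2.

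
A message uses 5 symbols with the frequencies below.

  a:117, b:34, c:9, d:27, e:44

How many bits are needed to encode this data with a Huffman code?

Build the Huffman tree bottom-up:
merge c(9) and d(27): 36
merge b(34) and 36: 70
merge e(44) and 70: 114
merge 114 and a(117): 231
Total encoded bits = sum of merged weights = 36 + 70 + 114 + 231 = 451.

451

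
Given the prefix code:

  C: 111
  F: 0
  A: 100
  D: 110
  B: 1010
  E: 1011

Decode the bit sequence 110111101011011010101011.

DCBDDBE

Read left to right; each codeword is recognised as soon as it completes (prefix code):
  110→D | 111→C | 1010→B | 110→D | 110→D | 1010→B | 1011→E
Decoded message: DCBDDBE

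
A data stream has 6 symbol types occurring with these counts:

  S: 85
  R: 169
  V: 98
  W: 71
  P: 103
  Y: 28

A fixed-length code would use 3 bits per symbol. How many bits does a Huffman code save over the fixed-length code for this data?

Fixed-length: 3 bits × 554 symbols = 1662 bits.
Huffman merges:
merge Y(28) and W(71): 99
merge S(85) and V(98): 183
merge 99 and P(103): 202
merge R(169) and 183: 352
merge 202 and 352: 554
Huffman total = 99 + 183 + 202 + 352 + 554 = 1390 bits.
Saving = 1662 − 1390 = 272 bits.

272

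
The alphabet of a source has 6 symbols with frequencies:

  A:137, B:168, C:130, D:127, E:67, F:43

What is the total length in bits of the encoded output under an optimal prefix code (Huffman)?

Greedily combine the two least-frequent nodes:
merge F(43) and E(67): 110
merge 110 and D(127): 237
merge C(130) and A(137): 267
merge B(168) and 237: 405
merge 267 and 405: 672
The encoded length is the sum of every internal node's weight: 110 + 237 + 267 + 405 + 672 = 1691 bits.

1691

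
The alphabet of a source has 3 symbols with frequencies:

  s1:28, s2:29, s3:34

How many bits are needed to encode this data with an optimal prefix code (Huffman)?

Build the Huffman tree bottom-up:
merge s1(28) and s2(29): 57
merge s3(34) and 57: 91
Each symbol's bit-cost is frequency × depth; summing gives 148 bits (equivalently 57 + 91).

148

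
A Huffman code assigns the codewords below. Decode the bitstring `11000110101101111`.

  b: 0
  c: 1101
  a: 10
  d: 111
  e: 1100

Read left to right; each codeword is recognised as soon as it completes (prefix code):
  1100→e | 0→b | 1101→c | 0→b | 1101→c | 111→d
Decoded message: ebcbcd

ebcbcd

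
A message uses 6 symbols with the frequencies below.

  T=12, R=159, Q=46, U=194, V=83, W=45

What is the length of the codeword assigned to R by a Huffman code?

Repeatedly merge the two smallest:
T(12) + W(45) → 57
Q(46) + 57 → 103
V(83) + 103 → 186
R(159) + 186 → 345
U(194) + 345 → 539
R's leaf is at depth 2, giving a 2-bit codeword.

2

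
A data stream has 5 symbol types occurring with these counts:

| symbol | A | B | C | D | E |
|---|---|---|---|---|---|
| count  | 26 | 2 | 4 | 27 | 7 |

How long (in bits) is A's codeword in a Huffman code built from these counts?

2

Build the tree from the bottom:
B(2) + C(4) → 6
6 + E(7) → 13
13 + A(26) → 39
D(27) + 39 → 66
The subtree containing A is merged 2 times, so code length = 2.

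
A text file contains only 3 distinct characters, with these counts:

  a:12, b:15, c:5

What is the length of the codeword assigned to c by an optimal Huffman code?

2

Repeatedly merge the two smallest:
merge c(5) and a(12): 17
merge b(15) and 17: 32
c sits 2 levels below the root, so its codeword is 2 bits.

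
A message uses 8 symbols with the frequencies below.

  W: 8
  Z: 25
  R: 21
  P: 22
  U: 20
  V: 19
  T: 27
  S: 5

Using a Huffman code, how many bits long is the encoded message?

427

Build the Huffman tree bottom-up:
S(5) + W(8) → 13
13 + V(19) → 32
U(20) + R(21) → 41
P(22) + Z(25) → 47
T(27) + 32 → 59
41 + 47 → 88
59 + 88 → 147
Each symbol's bit-cost is frequency × depth; summing gives 427 bits (equivalently 13 + 32 + 41 + 47 + 59 + 88 + 147).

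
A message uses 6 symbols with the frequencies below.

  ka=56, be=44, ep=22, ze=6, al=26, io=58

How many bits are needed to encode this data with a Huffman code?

Greedily combine the two least-frequent nodes:
ze(6) + ep(22) → 28
al(26) + 28 → 54
be(44) + 54 → 98
ka(56) + io(58) → 114
98 + 114 → 212
Total encoded bits = sum of merged weights = 28 + 54 + 98 + 114 + 212 = 506.

506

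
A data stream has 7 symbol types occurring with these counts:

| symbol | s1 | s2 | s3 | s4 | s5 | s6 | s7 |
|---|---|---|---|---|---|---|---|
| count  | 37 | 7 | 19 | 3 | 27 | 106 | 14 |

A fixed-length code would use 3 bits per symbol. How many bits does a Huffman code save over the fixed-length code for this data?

178

Fixed-length: 3 bits × 213 symbols = 639 bits.
Huffman merges:
combine s4(3), s2(7) → 10
combine 10, s7(14) → 24
combine s3(19), 24 → 43
combine s5(27), s1(37) → 64
combine 43, 64 → 107
combine s6(106), 107 → 213
Huffman total = 10 + 24 + 43 + 64 + 107 + 213 = 461 bits.
Saving = 639 − 461 = 178 bits.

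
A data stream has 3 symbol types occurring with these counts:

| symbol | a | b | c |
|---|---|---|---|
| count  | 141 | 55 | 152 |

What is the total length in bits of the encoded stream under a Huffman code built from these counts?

Greedily combine the two least-frequent nodes:
b(55) + a(141) → 196
c(152) + 196 → 348
Total encoded bits = sum of merged weights = 196 + 348 = 544.

544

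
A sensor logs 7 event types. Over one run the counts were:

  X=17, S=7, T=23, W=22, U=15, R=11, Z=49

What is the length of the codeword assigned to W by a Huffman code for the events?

3

Repeatedly merge the two smallest:
S(7) + R(11) → 18
U(15) + X(17) → 32
18 + W(22) → 40
T(23) + 32 → 55
40 + Z(49) → 89
55 + 89 → 144
The subtree containing W is merged 3 times, so code length = 3.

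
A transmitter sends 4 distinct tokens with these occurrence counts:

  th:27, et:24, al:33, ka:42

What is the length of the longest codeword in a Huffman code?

2

Merge the two lowest-weight nodes at each step:
merge et(24) and th(27): 51
merge al(33) and ka(42): 75
merge 51 and 75: 126
Maximum depth reached is 2.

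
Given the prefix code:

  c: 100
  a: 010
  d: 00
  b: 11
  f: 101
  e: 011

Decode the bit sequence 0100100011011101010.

aadbefa

Read left to right; each codeword is recognised as soon as it completes (prefix code):
  010→a | 010→a | 00→d | 11→b | 011→e | 101→f | 010→a
Decoded message: aadbefa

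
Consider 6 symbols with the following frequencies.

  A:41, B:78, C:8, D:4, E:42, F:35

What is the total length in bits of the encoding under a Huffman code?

475

Greedily combine the two least-frequent nodes:
combine D(4), C(8) → 12
combine 12, F(35) → 47
combine A(41), E(42) → 83
combine 47, B(78) → 125
combine 83, 125 → 208
Total encoded bits = sum of merged weights = 12 + 47 + 83 + 125 + 208 = 475.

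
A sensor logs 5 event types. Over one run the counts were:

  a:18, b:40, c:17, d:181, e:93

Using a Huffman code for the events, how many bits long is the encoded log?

Merge the two smallest weights repeatedly:
combine c(17), a(18) → 35
combine 35, b(40) → 75
combine 75, e(93) → 168
combine 168, d(181) → 349
Each symbol's bit-cost is frequency × depth; summing gives 627 bits (equivalently 35 + 75 + 168 + 349).

627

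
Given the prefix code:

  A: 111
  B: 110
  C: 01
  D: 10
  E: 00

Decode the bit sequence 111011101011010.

ACBDBD

Read left to right; each codeword is recognised as soon as it completes (prefix code):
  111→A | 01→C | 110→B | 10→D | 110→B | 10→D
Decoded message: ACBDBD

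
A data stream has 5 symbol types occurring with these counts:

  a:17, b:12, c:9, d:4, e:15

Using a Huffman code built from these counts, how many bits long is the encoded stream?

Build the Huffman tree bottom-up:
d(4) + c(9) → 13
b(12) + 13 → 25
e(15) + a(17) → 32
25 + 32 → 57
The encoded length is the sum of every internal node's weight: 13 + 25 + 32 + 57 = 127 bits.

127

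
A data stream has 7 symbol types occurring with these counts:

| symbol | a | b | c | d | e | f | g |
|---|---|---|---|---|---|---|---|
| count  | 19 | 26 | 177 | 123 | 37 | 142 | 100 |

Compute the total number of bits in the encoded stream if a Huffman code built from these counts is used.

Merge the two smallest weights repeatedly:
a(19) + b(26) → 45
e(37) + 45 → 82
82 + g(100) → 182
d(123) + f(142) → 265
c(177) + 182 → 359
265 + 359 → 624
The encoded length is the sum of every internal node's weight: 45 + 82 + 182 + 265 + 359 + 624 = 1557 bits.

1557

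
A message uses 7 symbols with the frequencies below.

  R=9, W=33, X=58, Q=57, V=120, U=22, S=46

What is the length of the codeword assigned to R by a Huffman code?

Huffman merges, smallest pair first:
R(9) + U(22) → 31
31 + W(33) → 64
S(46) + Q(57) → 103
X(58) + 64 → 122
103 + V(120) → 223
122 + 223 → 345
The subtree containing R is merged 4 times, so code length = 4.

4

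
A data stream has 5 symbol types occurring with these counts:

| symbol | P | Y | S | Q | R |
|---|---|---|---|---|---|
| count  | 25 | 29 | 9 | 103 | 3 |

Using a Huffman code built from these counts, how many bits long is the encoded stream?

284

Greedily combine the two least-frequent nodes:
merge R(3) and S(9): 12
merge 12 and P(25): 37
merge Y(29) and 37: 66
merge 66 and Q(103): 169
The encoded length is the sum of every internal node's weight: 12 + 37 + 66 + 169 = 284 bits.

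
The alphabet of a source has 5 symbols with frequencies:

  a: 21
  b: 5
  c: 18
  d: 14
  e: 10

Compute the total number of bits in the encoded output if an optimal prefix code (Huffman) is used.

151

Build the Huffman tree bottom-up:
b(5) + e(10) → 15
d(14) + 15 → 29
c(18) + a(21) → 39
29 + 39 → 68
Total encoded bits = sum of merged weights = 15 + 29 + 39 + 68 = 151.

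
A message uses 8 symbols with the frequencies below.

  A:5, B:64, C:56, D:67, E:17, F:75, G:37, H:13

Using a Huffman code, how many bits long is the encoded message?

913

Merge the two smallest weights repeatedly:
merge A(5) and H(13): 18
merge E(17) and 18: 35
merge 35 and G(37): 72
merge C(56) and B(64): 120
merge D(67) and 72: 139
merge F(75) and 120: 195
merge 139 and 195: 334
Each symbol's bit-cost is frequency × depth; summing gives 913 bits (equivalently 18 + 35 + 72 + 120 + 139 + 195 + 334).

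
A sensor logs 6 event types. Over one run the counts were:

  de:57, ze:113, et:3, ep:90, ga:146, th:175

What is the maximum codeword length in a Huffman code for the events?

Merge the two lowest-weight nodes at each step:
et(3) + de(57) → 60
60 + ep(90) → 150
ze(113) + ga(146) → 259
150 + th(175) → 325
259 + 325 → 584
The rarest symbols sit at the bottom; the longest codeword is 4 bits.

4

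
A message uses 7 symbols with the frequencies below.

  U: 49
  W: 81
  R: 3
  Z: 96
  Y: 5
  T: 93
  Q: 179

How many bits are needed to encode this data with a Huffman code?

Merge the two smallest weights repeatedly:
combine R(3), Y(5) → 8
combine 8, U(49) → 57
combine 57, W(81) → 138
combine T(93), Z(96) → 189
combine 138, Q(179) → 317
combine 189, 317 → 506
The encoded length is the sum of every internal node's weight: 8 + 57 + 138 + 189 + 317 + 506 = 1215 bits.

1215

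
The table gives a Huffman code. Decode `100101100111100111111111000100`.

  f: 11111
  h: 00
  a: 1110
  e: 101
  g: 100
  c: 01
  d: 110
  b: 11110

Read left to right; each codeword is recognised as soon as it completes (prefix code):
  100→g | 101→e | 100→g | 11110→b | 01→c | 11111→f | 1110→a | 00→h | 100→g
Decoded message: gegbcfahg

gegbcfahg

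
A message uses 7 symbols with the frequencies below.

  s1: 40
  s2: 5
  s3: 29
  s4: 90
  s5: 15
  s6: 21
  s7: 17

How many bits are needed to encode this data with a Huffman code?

528

Greedily combine the two least-frequent nodes:
combine s2(5), s5(15) → 20
combine s7(17), 20 → 37
combine s6(21), s3(29) → 50
combine 37, s1(40) → 77
combine 50, 77 → 127
combine s4(90), 127 → 217
Total encoded bits = sum of merged weights = 20 + 37 + 50 + 77 + 127 + 217 = 528.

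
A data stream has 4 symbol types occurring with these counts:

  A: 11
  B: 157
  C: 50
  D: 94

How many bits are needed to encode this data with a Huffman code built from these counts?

Merge the two smallest weights repeatedly:
merge A(11) and C(50): 61
merge 61 and D(94): 155
merge 155 and B(157): 312
Each symbol's bit-cost is frequency × depth; summing gives 528 bits (equivalently 61 + 155 + 312).

528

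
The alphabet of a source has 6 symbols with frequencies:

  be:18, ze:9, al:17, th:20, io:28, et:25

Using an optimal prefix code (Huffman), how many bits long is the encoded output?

Build the Huffman tree bottom-up:
ze(9) + al(17) → 26
be(18) + th(20) → 38
et(25) + 26 → 51
io(28) + 38 → 66
51 + 66 → 117
Total encoded bits = sum of merged weights = 26 + 38 + 51 + 66 + 117 = 298.

298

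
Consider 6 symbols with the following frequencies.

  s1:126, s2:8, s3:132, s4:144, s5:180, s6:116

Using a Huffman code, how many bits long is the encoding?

Build the Huffman tree bottom-up:
merge s2(8) and s6(116): 124
merge 124 and s1(126): 250
merge s3(132) and s4(144): 276
merge s5(180) and 250: 430
merge 276 and 430: 706
Total encoded bits = sum of merged weights = 124 + 250 + 276 + 430 + 706 = 1786.

1786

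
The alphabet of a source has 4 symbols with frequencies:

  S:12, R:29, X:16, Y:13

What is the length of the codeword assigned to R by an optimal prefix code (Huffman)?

Build the tree from the bottom:
S(12) + Y(13) → 25
X(16) + 25 → 41
R(29) + 41 → 70
R is merged only at the final step, so code length = 1.

1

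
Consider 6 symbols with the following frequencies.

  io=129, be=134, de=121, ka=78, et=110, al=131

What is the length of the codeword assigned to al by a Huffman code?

2

Repeatedly merge the two smallest:
ka(78) + et(110) → 188
de(121) + io(129) → 250
al(131) + be(134) → 265
188 + 250 → 438
265 + 438 → 703
al sits 2 levels below the root, so its codeword is 2 bits.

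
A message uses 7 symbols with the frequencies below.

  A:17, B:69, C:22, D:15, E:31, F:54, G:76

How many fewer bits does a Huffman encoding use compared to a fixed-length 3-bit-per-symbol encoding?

114

Fixed-length: 3 bits × 284 symbols = 852 bits.
Huffman merges:
D(15) + A(17) → 32
C(22) + E(31) → 53
32 + 53 → 85
F(54) + B(69) → 123
G(76) + 85 → 161
123 + 161 → 284
Huffman total = 32 + 53 + 85 + 123 + 161 + 284 = 738 bits.
Saving = 852 − 738 = 114 bits.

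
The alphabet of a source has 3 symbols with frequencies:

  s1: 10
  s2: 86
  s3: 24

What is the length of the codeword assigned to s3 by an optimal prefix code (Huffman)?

Build the tree from the bottom:
s1(10) + s3(24) → 34
34 + s2(86) → 120
s3 sits 2 levels below the root, so its codeword is 2 bits.

2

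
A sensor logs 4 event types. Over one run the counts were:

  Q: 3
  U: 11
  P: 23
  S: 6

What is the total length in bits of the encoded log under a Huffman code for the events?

Greedily combine the two least-frequent nodes:
combine Q(3), S(6) → 9
combine 9, U(11) → 20
combine 20, P(23) → 43
The encoded length is the sum of every internal node's weight: 9 + 20 + 43 = 72 bits.

72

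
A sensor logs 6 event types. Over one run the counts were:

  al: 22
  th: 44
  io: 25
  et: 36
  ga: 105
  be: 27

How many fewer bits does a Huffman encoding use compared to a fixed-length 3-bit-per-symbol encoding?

163

Fixed-length: 3 bits × 259 symbols = 777 bits.
Huffman merges:
al(22) + io(25) → 47
be(27) + et(36) → 63
th(44) + 47 → 91
63 + 91 → 154
ga(105) + 154 → 259
Huffman total = 47 + 63 + 91 + 154 + 259 = 614 bits.
Saving = 777 − 614 = 163 bits.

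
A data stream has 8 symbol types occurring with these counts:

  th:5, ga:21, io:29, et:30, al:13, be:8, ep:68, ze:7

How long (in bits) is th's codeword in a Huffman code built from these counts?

Build the tree from the bottom:
combine th(5), ze(7) → 12
combine be(8), 12 → 20
combine al(13), 20 → 33
combine ga(21), io(29) → 50
combine et(30), 33 → 63
combine 50, 63 → 113
combine ep(68), 113 → 181
th sits 6 levels below the root, so its codeword is 6 bits.

6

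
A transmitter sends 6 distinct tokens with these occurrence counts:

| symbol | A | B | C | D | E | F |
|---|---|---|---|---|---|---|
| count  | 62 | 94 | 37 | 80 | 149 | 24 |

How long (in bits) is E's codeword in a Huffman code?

2

Build the tree from the bottom:
F(24) + C(37) → 61
61 + A(62) → 123
D(80) + B(94) → 174
123 + E(149) → 272
174 + 272 → 446
E sits 2 levels below the root, so its codeword is 2 bits.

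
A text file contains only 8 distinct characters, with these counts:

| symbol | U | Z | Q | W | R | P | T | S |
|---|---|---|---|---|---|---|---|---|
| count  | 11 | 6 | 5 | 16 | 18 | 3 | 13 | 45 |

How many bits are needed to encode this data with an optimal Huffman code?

Greedily combine the two least-frequent nodes:
P(3) + Q(5) → 8
Z(6) + 8 → 14
U(11) + T(13) → 24
14 + W(16) → 30
R(18) + 24 → 42
30 + 42 → 72
S(45) + 72 → 117
The encoded length is the sum of every internal node's weight: 8 + 14 + 24 + 30 + 42 + 72 + 117 = 307 bits.

307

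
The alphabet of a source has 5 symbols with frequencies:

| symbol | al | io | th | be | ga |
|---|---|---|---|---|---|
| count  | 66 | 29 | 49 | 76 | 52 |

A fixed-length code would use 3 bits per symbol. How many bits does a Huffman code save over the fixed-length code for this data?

Fixed-length: 3 bits × 272 symbols = 816 bits.
Huffman merges:
merge io(29) and th(49): 78
merge ga(52) and al(66): 118
merge be(76) and 78: 154
merge 118 and 154: 272
Huffman total = 78 + 118 + 154 + 272 = 622 bits.
Saving = 816 − 622 = 194 bits.

194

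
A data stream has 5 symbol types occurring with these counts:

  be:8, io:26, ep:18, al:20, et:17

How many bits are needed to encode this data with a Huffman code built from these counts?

Merge the two smallest weights repeatedly:
be(8) + et(17) → 25
ep(18) + al(20) → 38
25 + io(26) → 51
38 + 51 → 89
The encoded length is the sum of every internal node's weight: 25 + 38 + 51 + 89 = 203 bits.

203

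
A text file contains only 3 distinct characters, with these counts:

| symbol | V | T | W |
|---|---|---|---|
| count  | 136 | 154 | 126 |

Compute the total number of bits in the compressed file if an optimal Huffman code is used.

678

Merge the two smallest weights repeatedly:
W(126) + V(136) → 262
T(154) + 262 → 416
The encoded length is the sum of every internal node's weight: 262 + 416 = 678 bits.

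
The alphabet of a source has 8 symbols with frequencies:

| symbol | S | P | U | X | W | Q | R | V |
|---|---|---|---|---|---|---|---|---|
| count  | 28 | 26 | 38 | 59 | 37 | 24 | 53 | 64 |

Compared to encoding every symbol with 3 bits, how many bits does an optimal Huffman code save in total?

Fixed-length: 3 bits × 329 symbols = 987 bits.
Huffman merges:
combine Q(24), P(26) → 50
combine S(28), W(37) → 65
combine U(38), 50 → 88
combine R(53), X(59) → 112
combine V(64), 65 → 129
combine 88, 112 → 200
combine 129, 200 → 329
Huffman total = 50 + 65 + 88 + 112 + 129 + 200 + 329 = 973 bits.
Saving = 987 − 973 = 14 bits.

14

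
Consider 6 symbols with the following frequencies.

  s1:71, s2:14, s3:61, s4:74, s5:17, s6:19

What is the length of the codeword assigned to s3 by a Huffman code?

2

Repeatedly merge the two smallest:
merge s2(14) and s5(17): 31
merge s6(19) and 31: 50
merge 50 and s3(61): 111
merge s1(71) and s4(74): 145
merge 111 and 145: 256
s3 sits 2 levels below the root, so its codeword is 2 bits.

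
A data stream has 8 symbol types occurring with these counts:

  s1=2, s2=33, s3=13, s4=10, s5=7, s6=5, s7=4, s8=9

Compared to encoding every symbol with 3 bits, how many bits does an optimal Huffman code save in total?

33

Fixed-length: 3 bits × 83 symbols = 249 bits.
Huffman merges:
combine s1(2), s7(4) → 6
combine s6(5), 6 → 11
combine s5(7), s8(9) → 16
combine s4(10), 11 → 21
combine s3(13), 16 → 29
combine 21, 29 → 50
combine s2(33), 50 → 83
Huffman total = 6 + 11 + 16 + 21 + 29 + 50 + 83 = 216 bits.
Saving = 249 − 216 = 33 bits.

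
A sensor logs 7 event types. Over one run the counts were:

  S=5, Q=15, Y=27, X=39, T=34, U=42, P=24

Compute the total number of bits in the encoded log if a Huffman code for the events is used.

497

Greedily combine the two least-frequent nodes:
S(5) + Q(15) → 20
20 + P(24) → 44
Y(27) + T(34) → 61
X(39) + U(42) → 81
44 + 61 → 105
81 + 105 → 186
The encoded length is the sum of every internal node's weight: 20 + 44 + 61 + 81 + 105 + 186 = 497 bits.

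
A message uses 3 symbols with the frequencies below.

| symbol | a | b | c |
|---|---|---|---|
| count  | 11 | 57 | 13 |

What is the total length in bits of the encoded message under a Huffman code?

105

Greedily combine the two least-frequent nodes:
merge a(11) and c(13): 24
merge 24 and b(57): 81
The encoded length is the sum of every internal node's weight: 24 + 81 = 105 bits.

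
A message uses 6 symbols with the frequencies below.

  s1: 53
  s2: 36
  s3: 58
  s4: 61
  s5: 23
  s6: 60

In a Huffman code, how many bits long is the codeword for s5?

3

Huffman merges, smallest pair first:
s5(23) + s2(36) → 59
s1(53) + s3(58) → 111
59 + s6(60) → 119
s4(61) + 111 → 172
119 + 172 → 291
The subtree containing s5 is merged 3 times, so code length = 3.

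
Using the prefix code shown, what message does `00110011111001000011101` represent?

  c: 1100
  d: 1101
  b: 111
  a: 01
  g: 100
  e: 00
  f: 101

Read left to right; each codeword is recognised as soon as it completes (prefix code):
  00→e | 1100→c | 111→b | 1100→c | 100→g | 00→e | 111→b | 01→a
Decoded message: ecbcgeba

ecbcgeba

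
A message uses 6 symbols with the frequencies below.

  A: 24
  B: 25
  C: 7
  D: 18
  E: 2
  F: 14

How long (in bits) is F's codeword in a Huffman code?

Repeatedly merge the two smallest:
merge E(2) and C(7): 9
merge 9 and F(14): 23
merge D(18) and 23: 41
merge A(24) and B(25): 49
merge 41 and 49: 90
The subtree containing F is merged 3 times, so code length = 3.

3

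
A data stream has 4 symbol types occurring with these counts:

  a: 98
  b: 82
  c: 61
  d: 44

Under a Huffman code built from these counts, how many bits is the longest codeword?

Merge the two lowest-weight nodes at each step:
merge d(44) and c(61): 105
merge b(82) and a(98): 180
merge 105 and 180: 285
The first pair merged (d, c) ends up deepest, at depth 2.

2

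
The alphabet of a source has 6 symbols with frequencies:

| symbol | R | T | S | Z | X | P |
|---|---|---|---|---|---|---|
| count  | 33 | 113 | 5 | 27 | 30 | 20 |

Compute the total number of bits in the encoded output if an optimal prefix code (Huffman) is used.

Greedily combine the two least-frequent nodes:
S(5) + P(20) → 25
25 + Z(27) → 52
X(30) + R(33) → 63
52 + 63 → 115
T(113) + 115 → 228
The encoded length is the sum of every internal node's weight: 25 + 52 + 63 + 115 + 228 = 483 bits.

483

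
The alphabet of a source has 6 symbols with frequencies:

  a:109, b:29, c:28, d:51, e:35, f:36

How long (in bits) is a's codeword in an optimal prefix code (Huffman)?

1

Build the tree from the bottom:
c(28) + b(29) → 57
e(35) + f(36) → 71
d(51) + 57 → 108
71 + 108 → 179
a(109) + 179 → 288
a is a child of the root — depth 1, so its codeword is a single bit.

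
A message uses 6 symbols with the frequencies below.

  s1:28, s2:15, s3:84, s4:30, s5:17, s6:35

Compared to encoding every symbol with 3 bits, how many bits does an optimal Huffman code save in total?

Fixed-length: 3 bits × 209 symbols = 627 bits.
Huffman merges:
combine s2(15), s5(17) → 32
combine s1(28), s4(30) → 58
combine 32, s6(35) → 67
combine 58, 67 → 125
combine s3(84), 125 → 209
Huffman total = 32 + 58 + 67 + 125 + 209 = 491 bits.
Saving = 627 − 491 = 136 bits.

136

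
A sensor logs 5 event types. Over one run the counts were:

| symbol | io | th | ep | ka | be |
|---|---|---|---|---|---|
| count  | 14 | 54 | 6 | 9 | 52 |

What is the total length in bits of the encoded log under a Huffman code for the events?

260

Merge the two smallest weights repeatedly:
combine ep(6), ka(9) → 15
combine io(14), 15 → 29
combine 29, be(52) → 81
combine th(54), 81 → 135
Total encoded bits = sum of merged weights = 15 + 29 + 81 + 135 = 260.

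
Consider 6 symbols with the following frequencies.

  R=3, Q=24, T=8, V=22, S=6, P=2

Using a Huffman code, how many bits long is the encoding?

141

Greedily combine the two least-frequent nodes:
combine P(2), R(3) → 5
combine 5, S(6) → 11
combine T(8), 11 → 19
combine 19, V(22) → 41
combine Q(24), 41 → 65
Total encoded bits = sum of merged weights = 5 + 11 + 19 + 41 + 65 = 141.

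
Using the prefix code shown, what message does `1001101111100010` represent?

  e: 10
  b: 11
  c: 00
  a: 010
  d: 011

eddbece

Read left to right; each codeword is recognised as soon as it completes (prefix code):
  10→e | 011→d | 011→d | 11→b | 10→e | 00→c | 10→e
Decoded message: eddbece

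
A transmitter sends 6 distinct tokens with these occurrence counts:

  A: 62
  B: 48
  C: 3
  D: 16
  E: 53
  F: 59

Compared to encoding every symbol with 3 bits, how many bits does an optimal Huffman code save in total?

155

Fixed-length: 3 bits × 241 symbols = 723 bits.
Huffman merges:
combine C(3), D(16) → 19
combine 19, B(48) → 67
combine E(53), F(59) → 112
combine A(62), 67 → 129
combine 112, 129 → 241
Huffman total = 19 + 67 + 112 + 129 + 241 = 568 bits.
Saving = 723 − 568 = 155 bits.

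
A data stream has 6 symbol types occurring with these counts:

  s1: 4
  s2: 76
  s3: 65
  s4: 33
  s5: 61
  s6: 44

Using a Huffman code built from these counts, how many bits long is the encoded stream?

684

Greedily combine the two least-frequent nodes:
combine s1(4), s4(33) → 37
combine 37, s6(44) → 81
combine s5(61), s3(65) → 126
combine s2(76), 81 → 157
combine 126, 157 → 283
The encoded length is the sum of every internal node's weight: 37 + 81 + 126 + 157 + 283 = 684 bits.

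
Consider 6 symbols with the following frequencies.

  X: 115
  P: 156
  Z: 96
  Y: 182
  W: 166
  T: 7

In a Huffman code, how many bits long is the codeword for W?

Repeatedly merge the two smallest:
merge T(7) and Z(96): 103
merge 103 and X(115): 218
merge P(156) and W(166): 322
merge Y(182) and 218: 400
merge 322 and 400: 722
W's leaf is at depth 2, giving a 2-bit codeword.

2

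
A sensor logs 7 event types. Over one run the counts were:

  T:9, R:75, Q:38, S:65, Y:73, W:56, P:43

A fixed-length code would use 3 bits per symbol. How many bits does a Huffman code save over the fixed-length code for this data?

101

Fixed-length: 3 bits × 359 symbols = 1077 bits.
Huffman merges:
T(9) + Q(38) → 47
P(43) + 47 → 90
W(56) + S(65) → 121
Y(73) + R(75) → 148
90 + 121 → 211
148 + 211 → 359
Huffman total = 47 + 90 + 121 + 148 + 211 + 359 = 976 bits.
Saving = 1077 − 976 = 101 bits.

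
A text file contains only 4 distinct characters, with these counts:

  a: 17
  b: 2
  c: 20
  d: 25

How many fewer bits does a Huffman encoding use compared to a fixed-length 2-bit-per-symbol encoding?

6

Fixed-length: 2 bits × 64 symbols = 128 bits.
Huffman merges:
combine b(2), a(17) → 19
combine 19, c(20) → 39
combine d(25), 39 → 64
Huffman total = 19 + 39 + 64 = 122 bits.
Saving = 128 − 122 = 6 bits.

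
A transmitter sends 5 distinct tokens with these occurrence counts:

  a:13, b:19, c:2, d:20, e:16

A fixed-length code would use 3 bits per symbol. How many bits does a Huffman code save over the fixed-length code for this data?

Fixed-length: 3 bits × 70 symbols = 210 bits.
Huffman merges:
merge c(2) and a(13): 15
merge 15 and e(16): 31
merge b(19) and d(20): 39
merge 31 and 39: 70
Huffman total = 15 + 31 + 39 + 70 = 155 bits.
Saving = 210 − 155 = 55 bits.

55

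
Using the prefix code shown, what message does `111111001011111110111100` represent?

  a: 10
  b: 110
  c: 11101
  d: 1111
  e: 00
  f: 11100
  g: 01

dbggdbde

Read left to right; each codeword is recognised as soon as it completes (prefix code):
  1111→d | 110→b | 01→g | 01→g | 1111→d | 110→b | 1111→d | 00→e
Decoded message: dbggdbde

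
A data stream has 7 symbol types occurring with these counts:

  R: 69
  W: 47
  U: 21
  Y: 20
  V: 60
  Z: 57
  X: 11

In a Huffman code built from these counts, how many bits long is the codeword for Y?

Build the tree from the bottom:
X(11) + Y(20) → 31
U(21) + 31 → 52
W(47) + 52 → 99
Z(57) + V(60) → 117
R(69) + 99 → 168
117 + 168 → 285
Y sits 5 levels below the root, so its codeword is 5 bits.

5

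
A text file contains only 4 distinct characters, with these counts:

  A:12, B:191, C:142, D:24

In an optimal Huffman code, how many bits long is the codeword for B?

Huffman merges, smallest pair first:
merge A(12) and D(24): 36
merge 36 and C(142): 178
merge 178 and B(191): 369
B sits one level below the root: a 1-bit codeword.

1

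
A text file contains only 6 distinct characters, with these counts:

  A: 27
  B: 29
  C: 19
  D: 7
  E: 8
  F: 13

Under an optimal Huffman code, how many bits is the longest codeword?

4

Merge the two lowest-weight nodes at each step:
merge D(7) and E(8): 15
merge F(13) and 15: 28
merge C(19) and A(27): 46
merge 28 and B(29): 57
merge 46 and 57: 103
Maximum depth reached is 4.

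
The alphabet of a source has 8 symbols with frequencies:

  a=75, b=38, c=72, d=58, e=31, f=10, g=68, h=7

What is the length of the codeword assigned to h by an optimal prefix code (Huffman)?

Build the tree from the bottom:
merge h(7) and f(10): 17
merge 17 and e(31): 48
merge b(38) and 48: 86
merge d(58) and g(68): 126
merge c(72) and a(75): 147
merge 86 and 126: 212
merge 147 and 212: 359
h sits 5 levels below the root, so its codeword is 5 bits.

5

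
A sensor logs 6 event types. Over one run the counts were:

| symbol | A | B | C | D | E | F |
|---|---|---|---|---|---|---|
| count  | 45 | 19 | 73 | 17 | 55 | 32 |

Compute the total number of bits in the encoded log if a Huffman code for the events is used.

Greedily combine the two least-frequent nodes:
merge D(17) and B(19): 36
merge F(32) and 36: 68
merge A(45) and E(55): 100
merge 68 and C(73): 141
merge 100 and 141: 241
Each symbol's bit-cost is frequency × depth; summing gives 586 bits (equivalently 36 + 68 + 100 + 141 + 241).

586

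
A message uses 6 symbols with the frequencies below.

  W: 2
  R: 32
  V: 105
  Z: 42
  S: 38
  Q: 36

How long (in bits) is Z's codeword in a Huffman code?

Huffman merges, smallest pair first:
merge W(2) and R(32): 34
merge 34 and Q(36): 70
merge S(38) and Z(42): 80
merge 70 and 80: 150
merge V(105) and 150: 255
Z sits 3 levels below the root, so its codeword is 3 bits.

3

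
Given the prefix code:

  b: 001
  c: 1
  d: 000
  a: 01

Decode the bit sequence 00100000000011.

Read left to right; each codeword is recognised as soon as it completes (prefix code):
  001→b | 000→d | 000→d | 000→d | 1→c | 1→c
Decoded message: bdddcc

bdddcc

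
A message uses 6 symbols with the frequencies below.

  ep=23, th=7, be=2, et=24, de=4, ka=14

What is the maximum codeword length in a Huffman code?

4

Merge the two lowest-weight nodes at each step:
combine be(2), de(4) → 6
combine 6, th(7) → 13
combine 13, ka(14) → 27
combine ep(23), et(24) → 47
combine 27, 47 → 74
The first pair merged (be, de) ends up deepest, at depth 4.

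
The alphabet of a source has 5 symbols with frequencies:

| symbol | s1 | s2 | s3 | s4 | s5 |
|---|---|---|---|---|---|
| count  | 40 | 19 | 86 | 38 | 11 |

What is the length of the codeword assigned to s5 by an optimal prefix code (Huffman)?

Repeatedly merge the two smallest:
combine s5(11), s2(19) → 30
combine 30, s4(38) → 68
combine s1(40), 68 → 108
combine s3(86), 108 → 194
s5's leaf is at depth 4, giving a 4-bit codeword.

4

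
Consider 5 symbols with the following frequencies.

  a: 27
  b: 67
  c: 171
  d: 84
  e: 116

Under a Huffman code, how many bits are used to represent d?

2

Repeatedly merge the two smallest:
merge a(27) and b(67): 94
merge d(84) and 94: 178
merge e(116) and c(171): 287
merge 178 and 287: 465
The subtree containing d is merged 2 times, so code length = 2.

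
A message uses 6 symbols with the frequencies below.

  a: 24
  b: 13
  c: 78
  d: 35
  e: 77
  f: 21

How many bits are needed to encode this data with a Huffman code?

588

Merge the two smallest weights repeatedly:
merge b(13) and f(21): 34
merge a(24) and 34: 58
merge d(35) and 58: 93
merge e(77) and c(78): 155
merge 93 and 155: 248
Total encoded bits = sum of merged weights = 34 + 58 + 93 + 155 + 248 = 588.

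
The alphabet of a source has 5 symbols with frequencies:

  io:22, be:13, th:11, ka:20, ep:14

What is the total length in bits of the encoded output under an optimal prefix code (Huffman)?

Merge the two smallest weights repeatedly:
merge th(11) and be(13): 24
merge ep(14) and ka(20): 34
merge io(22) and 24: 46
merge 34 and 46: 80
The encoded length is the sum of every internal node's weight: 24 + 34 + 46 + 80 = 184 bits.

184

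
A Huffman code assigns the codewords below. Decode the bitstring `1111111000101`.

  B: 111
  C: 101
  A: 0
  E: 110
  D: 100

BBDAC

Read left to right; each codeword is recognised as soon as it completes (prefix code):
  111→B | 111→B | 100→D | 0→A | 101→C
Decoded message: BBDAC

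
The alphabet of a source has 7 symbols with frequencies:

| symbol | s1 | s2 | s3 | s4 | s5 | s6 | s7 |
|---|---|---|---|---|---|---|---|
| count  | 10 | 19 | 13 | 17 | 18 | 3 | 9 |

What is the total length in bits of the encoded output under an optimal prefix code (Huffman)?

242

Build the Huffman tree bottom-up:
combine s6(3), s7(9) → 12
combine s1(10), 12 → 22
combine s3(13), s4(17) → 30
combine s5(18), s2(19) → 37
combine 22, 30 → 52
combine 37, 52 → 89
Each symbol's bit-cost is frequency × depth; summing gives 242 bits (equivalently 12 + 22 + 30 + 37 + 52 + 89).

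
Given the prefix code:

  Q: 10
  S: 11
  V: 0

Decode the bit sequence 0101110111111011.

VQSQSSSVS

Read left to right; each codeword is recognised as soon as it completes (prefix code):
  0→V | 10→Q | 11→S | 10→Q | 11→S | 11→S | 11→S | 0→V | 11→S
Decoded message: VQSQSSSVS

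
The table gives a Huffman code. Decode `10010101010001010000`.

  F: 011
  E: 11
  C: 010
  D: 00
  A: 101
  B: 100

BACBCBD

Read left to right; each codeword is recognised as soon as it completes (prefix code):
  100→B | 101→A | 010→C | 100→B | 010→C | 100→B | 00→D
Decoded message: BACBCBD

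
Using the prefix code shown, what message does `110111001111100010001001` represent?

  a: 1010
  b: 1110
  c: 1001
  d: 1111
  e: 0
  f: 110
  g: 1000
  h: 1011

fbedggc

Read left to right; each codeword is recognised as soon as it completes (prefix code):
  110→f | 1110→b | 0→e | 1111→d | 1000→g | 1000→g | 1001→c
Decoded message: fbedggc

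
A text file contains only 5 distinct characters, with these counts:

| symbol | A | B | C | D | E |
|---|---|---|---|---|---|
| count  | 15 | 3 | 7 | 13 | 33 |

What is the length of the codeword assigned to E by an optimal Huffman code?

1

Huffman merges, smallest pair first:
B(3) + C(7) → 10
10 + D(13) → 23
A(15) + 23 → 38
E(33) + 38 → 71
E is a child of the root — depth 1, so its codeword is a single bit.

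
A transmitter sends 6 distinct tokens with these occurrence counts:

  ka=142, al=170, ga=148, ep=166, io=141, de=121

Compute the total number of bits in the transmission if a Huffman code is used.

2328

Merge the two smallest weights repeatedly:
de(121) + io(141) → 262
ka(142) + ga(148) → 290
ep(166) + al(170) → 336
262 + 290 → 552
336 + 552 → 888
The encoded length is the sum of every internal node's weight: 262 + 290 + 336 + 552 + 888 = 2328 bits.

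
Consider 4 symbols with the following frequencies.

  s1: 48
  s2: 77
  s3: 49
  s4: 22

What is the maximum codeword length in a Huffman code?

3

Merge the two lowest-weight nodes at each step:
merge s4(22) and s1(48): 70
merge s3(49) and 70: 119
merge s2(77) and 119: 196
The first pair merged (s4, s1) ends up deepest, at depth 3.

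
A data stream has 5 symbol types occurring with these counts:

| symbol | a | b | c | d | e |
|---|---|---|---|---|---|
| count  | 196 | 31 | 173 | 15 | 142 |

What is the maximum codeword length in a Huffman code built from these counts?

4

Merge the two lowest-weight nodes at each step:
merge d(15) and b(31): 46
merge 46 and e(142): 188
merge c(173) and 188: 361
merge a(196) and 361: 557
The rarest symbols sit at the bottom; the longest codeword is 4 bits.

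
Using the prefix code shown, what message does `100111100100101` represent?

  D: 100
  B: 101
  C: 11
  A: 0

DCCAADB

Read left to right; each codeword is recognised as soon as it completes (prefix code):
  100→D | 11→C | 11→C | 0→A | 0→A | 100→D | 101→B
Decoded message: DCCAADB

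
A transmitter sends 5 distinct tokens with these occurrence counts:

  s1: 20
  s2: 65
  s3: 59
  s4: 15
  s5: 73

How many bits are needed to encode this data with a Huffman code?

Build the Huffman tree bottom-up:
combine s4(15), s1(20) → 35
combine 35, s3(59) → 94
combine s2(65), s5(73) → 138
combine 94, 138 → 232
The encoded length is the sum of every internal node's weight: 35 + 94 + 138 + 232 = 499 bits.

499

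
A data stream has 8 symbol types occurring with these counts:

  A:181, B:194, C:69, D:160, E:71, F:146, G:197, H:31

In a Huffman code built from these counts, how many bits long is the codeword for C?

5

Huffman merges, smallest pair first:
merge H(31) and C(69): 100
merge E(71) and 100: 171
merge F(146) and D(160): 306
merge 171 and A(181): 352
merge B(194) and G(197): 391
merge 306 and 352: 658
merge 391 and 658: 1049
C's leaf is at depth 5, giving a 5-bit codeword.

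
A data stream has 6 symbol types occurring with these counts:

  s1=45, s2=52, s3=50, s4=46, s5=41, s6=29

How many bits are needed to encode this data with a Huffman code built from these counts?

687

Merge the two smallest weights repeatedly:
merge s6(29) and s5(41): 70
merge s1(45) and s4(46): 91
merge s3(50) and s2(52): 102
merge 70 and 91: 161
merge 102 and 161: 263
Each symbol's bit-cost is frequency × depth; summing gives 687 bits (equivalently 70 + 91 + 102 + 161 + 263).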